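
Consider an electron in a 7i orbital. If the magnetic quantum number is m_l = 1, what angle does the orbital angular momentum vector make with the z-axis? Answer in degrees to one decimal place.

θ ≈ 81.1°

7i means n = 7, l = 6.
|L|² = l(l+1)ℏ² = 42ℏ², so |L| = √42 ℏ.
L_z = m_l ℏ = 1ℏ.
cos θ = L_z/|L| = 1/√42, so θ ≈ 81.1°.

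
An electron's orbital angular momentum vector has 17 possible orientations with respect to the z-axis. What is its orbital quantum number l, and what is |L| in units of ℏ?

Since there are 2l+1 = 17 values of m_l, l = 8.
|L| = ℏ√(l(l+1)) = ℏ√(8·9) = 6√2 ℏ.

l = 8, |L| = 6√2 ℏ ≈ 8.485ℏ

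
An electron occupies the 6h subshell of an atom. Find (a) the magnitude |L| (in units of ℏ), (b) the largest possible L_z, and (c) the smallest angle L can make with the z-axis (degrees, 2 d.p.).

For 6h, l = 5.
|L| = ℏ√(5·6) = √30 ℏ ≈ 5.477ℏ.
L_z,max = lℏ = 5ℏ.
cos θ_min = 5/√30, so θ_min ≈ 24.09°.

|L| = √30 ℏ ≈ 5.477ℏ; L_z,max = 5ℏ; θ_min ≈ 24.09°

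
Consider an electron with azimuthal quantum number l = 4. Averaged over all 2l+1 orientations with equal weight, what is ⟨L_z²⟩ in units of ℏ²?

⟨L_z²⟩ = 6.667 ℏ²

The allowed m_l values are -4, -3, -2, -1, 0, 1, 2, 3, 4.
Average of L_z² over 9 states: 60/9 ℏ² = 6.667 ℏ².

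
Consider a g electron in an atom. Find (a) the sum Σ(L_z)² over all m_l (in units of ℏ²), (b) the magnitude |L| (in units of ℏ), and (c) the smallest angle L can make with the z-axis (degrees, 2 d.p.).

Σ(L_z)² = 60 ℏ²; |L| = 2√5 ℏ ≈ 4.472ℏ; θ_min ≈ 26.57°

A g state has l = 4.
Σ m_l² = 60, so Σ(L_z)² = 60 ℏ².
|L| = ℏ√(4·5) = 2√5 ℏ ≈ 4.472ℏ.
cos θ_min = 4/√20, so θ_min ≈ 26.57°.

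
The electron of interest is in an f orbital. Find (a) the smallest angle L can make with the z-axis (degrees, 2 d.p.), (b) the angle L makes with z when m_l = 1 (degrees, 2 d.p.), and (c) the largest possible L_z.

θ_min ≈ 30.00°; θ(m_l=1) ≈ 73.22°; L_z,max = 3ℏ

For an f orbital, l = 3.
cos θ_min = 3/√12, so θ_min ≈ 30.00°.
For m_l = 1: cos θ = 1/√12, θ ≈ 73.22°.
L_z,max = lℏ = 3ℏ.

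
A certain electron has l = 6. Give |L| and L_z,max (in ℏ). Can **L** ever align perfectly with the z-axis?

|L| = √42 ℏ ≈ 6.4807ℏ, while L_z,max = lℏ = 6ℏ.
Since |L| > L_z,max, the vector can never point exactly along z; the closest it comes is θ_min = arccos(6/√42) ≈ 22.2°.

No: L_z,max = 6ℏ < |L| = √42 ℏ ≈ 6.481ℏ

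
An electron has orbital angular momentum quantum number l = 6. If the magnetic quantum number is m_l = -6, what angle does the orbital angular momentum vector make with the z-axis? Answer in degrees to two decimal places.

|L| = ℏ√(l(l+1)) = √42 ℏ.
L_z = m_l ℏ = −6ℏ.
cos θ = L_z/|L| = -6/√42, so θ ≈ 157.79°.

θ ≈ 157.79°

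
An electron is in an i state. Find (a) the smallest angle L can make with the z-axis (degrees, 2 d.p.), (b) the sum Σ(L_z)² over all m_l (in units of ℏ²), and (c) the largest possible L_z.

θ_min ≈ 22.21°; Σ(L_z)² = 182 ℏ²; L_z,max = 6ℏ

The letter i corresponds to l = 6.
cos θ_min = 6/√42, so θ_min ≈ 22.21°.
Σ m_l² = 182, so Σ(L_z)² = 182 ℏ².
L_z,max = lℏ = 6ℏ.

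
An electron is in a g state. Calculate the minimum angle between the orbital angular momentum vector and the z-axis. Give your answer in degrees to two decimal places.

For a g orbital, l = 4.
|L| = ℏ√(l(l+1)) = 2√5 ℏ.
The smallest angle corresponds to the largest L_z, i.e. m_l = l = 4, giving L_z = 4ℏ.
cos θ_min = 4/√20, so θ_min ≈ 26.57°.

θ_min ≈ 26.57°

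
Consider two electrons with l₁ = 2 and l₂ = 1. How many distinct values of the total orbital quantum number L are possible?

3

By the triangle rule, |l₁ − l₂| ≤ L ≤ l₁ + l₂.
Allowed values: L = 1, 2, 3.
That is 3 values.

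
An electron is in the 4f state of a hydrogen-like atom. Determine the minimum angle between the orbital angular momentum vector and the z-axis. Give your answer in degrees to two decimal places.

θ_min ≈ 30.00°

4f means n = 4, l = 3.
|L| = ℏ√(l(l+1)) = 2√3 ℏ.
The smallest angle corresponds to the largest L_z, i.e. m_l = l = 3, giving L_z = 3ℏ.
cos θ_min = 3/√12, so θ_min ≈ 30.00°.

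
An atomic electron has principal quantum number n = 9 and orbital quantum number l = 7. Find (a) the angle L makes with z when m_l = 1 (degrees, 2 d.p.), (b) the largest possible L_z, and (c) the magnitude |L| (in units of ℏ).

θ(m_l=1) ≈ 82.32°; L_z,max = 7ℏ; |L| = 2√14 ℏ ≈ 7.483ℏ

For m_l = 1: cos θ = 1/√56, θ ≈ 82.32°.
L_z,max = lℏ = 7ℏ.
|L| = ℏ√(7·8) = 2√14 ℏ ≈ 7.483ℏ.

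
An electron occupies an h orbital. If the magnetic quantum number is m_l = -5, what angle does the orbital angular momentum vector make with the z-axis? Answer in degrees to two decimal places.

θ ≈ 155.91°

An h state has l = 5.
|L| = √(l(l+1)) ℏ = √30 ℏ.
L_z = m_l ℏ = −5ℏ.
cos θ = L_z/|L| = -5/√30, so θ ≈ 155.91°.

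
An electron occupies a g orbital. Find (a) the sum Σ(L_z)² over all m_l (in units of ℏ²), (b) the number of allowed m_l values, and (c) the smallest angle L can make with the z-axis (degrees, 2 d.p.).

The letter g corresponds to l = 4.
Σ m_l² = 60, so Σ(L_z)² = 60 ℏ².
There are 2l+1 = 9 values of m_l.
cos θ_min = 4/√20, so θ_min ≈ 26.57°.

Σ(L_z)² = 60 ℏ²; 9 values; θ_min ≈ 26.57°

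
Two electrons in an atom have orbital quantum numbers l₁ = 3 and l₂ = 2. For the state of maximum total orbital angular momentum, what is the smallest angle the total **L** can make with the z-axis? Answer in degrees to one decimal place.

θ_min ≈ 24.1°

By the triangle rule, |l₁ − l₂| ≤ L ≤ l₁ + l₂.
L ∈ {1, 2, 3, 4, 5}.
The maximum is L = 5, with |L_tot| = ℏ√(5·6) = √30 ℏ.
The minimum angle with z is arccos(5/√30) ≈ 24.1°.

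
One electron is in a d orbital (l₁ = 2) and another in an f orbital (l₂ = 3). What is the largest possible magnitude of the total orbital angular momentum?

|L_tot|_max = √30 ℏ ≈ 5.477ℏ

By the triangle rule, |l₁ − l₂| ≤ L ≤ l₁ + l₂.
Allowed values: L = 1, 2, 3, 4, 5.
The largest magnitude corresponds to L = 5: |L_tot| = ℏ√(5·6) = √30 ℏ.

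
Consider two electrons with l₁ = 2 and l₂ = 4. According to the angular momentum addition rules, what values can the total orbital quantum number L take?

L = 2, 3, 4, 5, 6

By the triangle rule, |l₁ − l₂| ≤ L ≤ l₁ + l₂.
L ∈ {2, 3, 4, 5, 6}.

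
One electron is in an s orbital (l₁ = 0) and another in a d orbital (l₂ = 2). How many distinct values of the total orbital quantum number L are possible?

1

L runs from |0 − 2| = 2 to 0 + 2 = 2.
So L can be 2.
That is 1 value.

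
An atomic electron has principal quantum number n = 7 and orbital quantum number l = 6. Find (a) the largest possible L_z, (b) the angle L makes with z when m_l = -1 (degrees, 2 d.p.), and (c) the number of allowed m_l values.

L_z,max = lℏ = 6ℏ.
For m_l = -1: cos θ = -1/√42, θ ≈ 98.88°.
There are 2l+1 = 13 values of m_l.

L_z,max = 6ℏ; θ(m_l=-1) ≈ 98.88°; 13 values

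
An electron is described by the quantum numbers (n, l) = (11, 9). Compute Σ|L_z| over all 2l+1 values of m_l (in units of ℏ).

m_l ∈ {-9, -8, -7, -6, -5, -4, -3, -2, -1, 0, 1, 2, 3, 4, 5, 6, 7, 8, 9}.
Σ|m_l| = l(l+1) = 90.

Σ|L_z| = 90 ℏ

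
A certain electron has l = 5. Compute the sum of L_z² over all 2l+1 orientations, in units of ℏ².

m_l runs from −5 to 5, i.e. {-5, -4, -3, -2, -1, 0, 1, 2, 3, 4, 5}.
Summing m² from −5 to 5: Σ m_l² = 110.

Σ(L_z)² = 110 ℏ²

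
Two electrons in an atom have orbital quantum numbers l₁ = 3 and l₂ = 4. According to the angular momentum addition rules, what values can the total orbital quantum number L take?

Angular momentum addition gives L = |l₁ − l₂|, …, l₁ + l₂.
Allowed values: L = 1, 2, 3, 4, 5, 6, 7.

L = 1, 2, 3, 4, 5, 6, 7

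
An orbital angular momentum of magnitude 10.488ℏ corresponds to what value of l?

|L| = ℏ√(l(l+1)), so l(l+1) = 110.
The positive root is l = 10.

l = 10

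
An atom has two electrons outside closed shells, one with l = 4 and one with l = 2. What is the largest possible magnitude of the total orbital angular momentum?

|L_tot|_max = √42 ℏ ≈ 6.481ℏ

Angular momentum addition gives L = |l₁ − l₂|, …, l₁ + l₂.
L ∈ {2, 3, 4, 5, 6}.
The largest magnitude corresponds to L = 6: |L_tot| = ℏ√(6·7) = √42 ℏ.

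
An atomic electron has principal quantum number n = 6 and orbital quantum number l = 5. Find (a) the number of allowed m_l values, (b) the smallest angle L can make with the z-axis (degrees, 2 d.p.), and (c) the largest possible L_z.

There are 2l+1 = 11 values of m_l.
cos θ_min = 5/√30, so θ_min ≈ 24.09°.
L_z,max = lℏ = 5ℏ.

11 values; θ_min ≈ 24.09°; L_z,max = 5ℏ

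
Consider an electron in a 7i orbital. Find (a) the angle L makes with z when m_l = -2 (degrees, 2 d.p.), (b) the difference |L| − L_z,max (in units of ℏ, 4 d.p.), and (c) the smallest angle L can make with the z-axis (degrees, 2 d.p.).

θ(m_l=-2) ≈ 107.98°; |L|−L_z,max ≈ 0.4807ℏ; θ_min ≈ 22.21°

7i means n = 7, l = 6.
For m_l = -2: cos θ = -2/√42, θ ≈ 107.98°.
|L| − L_z,max = (√42 − 6)ℏ ≈ 0.4807ℏ.
cos θ_min = 6/√42, so θ_min ≈ 22.21°.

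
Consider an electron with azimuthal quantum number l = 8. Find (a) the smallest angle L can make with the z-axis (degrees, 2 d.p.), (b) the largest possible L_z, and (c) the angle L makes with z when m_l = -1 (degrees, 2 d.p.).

cos θ_min = 8/√72, so θ_min ≈ 19.47°.
L_z,max = lℏ = 8ℏ.
For m_l = -1: cos θ = -1/√72, θ ≈ 96.77°.

θ_min ≈ 19.47°; L_z,max = 8ℏ; θ(m_l=-1) ≈ 96.77°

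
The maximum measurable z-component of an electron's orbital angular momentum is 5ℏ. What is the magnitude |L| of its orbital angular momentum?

Since max m_l = l, l = 5.
Then |L| = ℏ√(5·6) = √30 ℏ.

|L| = √30 ℏ ≈ 5.477ℏ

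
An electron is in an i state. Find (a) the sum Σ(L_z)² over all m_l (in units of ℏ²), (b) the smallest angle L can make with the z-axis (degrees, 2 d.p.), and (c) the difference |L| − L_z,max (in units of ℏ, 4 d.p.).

An i state has l = 6.
Σ m_l² = 182, so Σ(L_z)² = 182 ℏ².
cos θ_min = 6/√42, so θ_min ≈ 22.21°.
|L| − L_z,max = (√42 − 6)ℏ ≈ 0.4807ℏ.

Σ(L_z)² = 182 ℏ²; θ_min ≈ 22.21°; |L|−L_z,max ≈ 0.4807ℏ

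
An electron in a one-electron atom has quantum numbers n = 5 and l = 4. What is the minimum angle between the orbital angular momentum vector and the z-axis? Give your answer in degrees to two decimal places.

|L| = √(l(l+1)) ℏ = 2√5 ℏ.
The smallest angle corresponds to the largest L_z, i.e. m_l = l = 4, giving L_z = 4ℏ.
cos θ_min = 4/√20, so θ_min ≈ 26.57°.

θ_min ≈ 26.57°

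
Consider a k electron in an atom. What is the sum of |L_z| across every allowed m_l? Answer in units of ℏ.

A k state has l = 7.
The allowed m_l values are -7, -6, -5, -4, -3, -2, -1, 0, 1, 2, 3, 4, 5, 6, 7.
Σ|m_l| = 2·7(7+1)/2 = 56.

Σ|L_z| = 56 ℏ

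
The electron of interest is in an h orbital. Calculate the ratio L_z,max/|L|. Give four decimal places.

H corresponds to l = 5.
|L| = √30 ℏ ≈ 5.4772ℏ, while L_z,max = lℏ = 5ℏ.
L_z,max/|L| = 5/√30 = 0.9129.

L_z,max/|L| = 0.9129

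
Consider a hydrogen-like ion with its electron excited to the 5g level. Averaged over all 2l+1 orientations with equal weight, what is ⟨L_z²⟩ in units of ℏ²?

The 5g level has l = 4.
The allowed m_l values are -4, -3, -2, -1, 0, 1, 2, 3, 4.
⟨L_z²⟩ = ℏ²·l(l+1)/3 = 6.667ℏ².

⟨L_z²⟩ = 6.667 ℏ²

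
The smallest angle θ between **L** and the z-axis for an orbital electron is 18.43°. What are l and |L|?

l = 9, |L| = 3√10 ℏ ≈ 9.487ℏ

cos θ_min = l/√(l(l+1)) = √(l/(l+1)), so l/(l+1) = cos²(18.43°) = 0.9001.
Solving: l = 9.
Then |L| = ℏ√(9·10) = 3√10 ℏ.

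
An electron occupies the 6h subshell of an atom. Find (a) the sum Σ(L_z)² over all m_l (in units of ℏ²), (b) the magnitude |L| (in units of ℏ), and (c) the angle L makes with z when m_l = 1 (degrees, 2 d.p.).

Σ(L_z)² = 110 ℏ²; |L| = √30 ℏ ≈ 5.477ℏ; θ(m_l=1) ≈ 79.48°

6h means n = 6, l = 5.
Σ m_l² = 110, so Σ(L_z)² = 110 ℏ².
|L| = ℏ√(5·6) = √30 ℏ ≈ 5.477ℏ.
For m_l = 1: cos θ = 1/√30, θ ≈ 79.48°.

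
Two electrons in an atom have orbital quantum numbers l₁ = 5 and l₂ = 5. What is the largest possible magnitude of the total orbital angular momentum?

|L_tot|_max = √110 ℏ ≈ 10.488ℏ

Angular momentum addition gives L = |l₁ − l₂|, …, l₁ + l₂.
L ∈ {0, 1, 2, 3, 4, 5, 6, 7, 8, 9, 10}.
The largest magnitude corresponds to L = 10: |L_tot| = ℏ√(10·11) = √110 ℏ.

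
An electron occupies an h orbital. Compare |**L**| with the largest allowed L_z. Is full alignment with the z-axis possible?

The letter h corresponds to l = 5.
|L| = √30 ℏ ≈ 5.4772ℏ, while L_z,max = lℏ = 5ℏ.
Since |L| > L_z,max, the vector can never point exactly along z; the closest it comes is θ_min = arccos(5/√30) ≈ 24.1°.

No: L_z,max = 5ℏ < |L| = √30 ℏ ≈ 5.477ℏ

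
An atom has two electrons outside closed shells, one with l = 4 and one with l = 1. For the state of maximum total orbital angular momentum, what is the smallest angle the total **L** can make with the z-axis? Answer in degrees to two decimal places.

The total orbital quantum number L ranges from |l₁ − l₂| to l₁ + l₂ in integer steps.
L ∈ {3, 4, 5}.
The maximum is L = 5, with |L_tot| = ℏ√(5·6) = √30 ℏ.
The minimum angle with z is arccos(5/√30) ≈ 24.09°.

θ_min ≈ 24.09°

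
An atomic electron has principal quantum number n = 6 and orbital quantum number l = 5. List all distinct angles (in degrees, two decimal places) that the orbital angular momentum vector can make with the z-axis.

|L| = √(l(l+1)) ℏ = √30 ℏ.
cos θ = m_l/√30 for each m_l ∈ {-5, -4, -3, -2, -1, 0, 1, 2, 3, 4, 5}.

θ ∈ {24.09°, 43.09°, 56.79°, 68.58°, 79.48°, 90.00°, 100.52°, 111.42°, 123.21°, 136.91°, 155.91°}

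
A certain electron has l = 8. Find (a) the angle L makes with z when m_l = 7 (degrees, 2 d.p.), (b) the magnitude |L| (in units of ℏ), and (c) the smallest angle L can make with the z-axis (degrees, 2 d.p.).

For m_l = 7: cos θ = 7/√72, θ ≈ 34.42°.
|L| = ℏ√(8·9) = 6√2 ℏ ≈ 8.485ℏ.
cos θ_min = 8/√72, so θ_min ≈ 19.47°.

θ(m_l=7) ≈ 34.42°; |L| = 6√2 ℏ ≈ 8.485ℏ; θ_min ≈ 19.47°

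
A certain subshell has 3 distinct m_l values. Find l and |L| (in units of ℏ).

Since there are 2l+1 = 3 values of m_l, l = 1.
|L| = ℏ√(l(l+1)) = ℏ√(1·2) = √2 ℏ.

l = 1, |L| = √2 ℏ ≈ 1.414ℏ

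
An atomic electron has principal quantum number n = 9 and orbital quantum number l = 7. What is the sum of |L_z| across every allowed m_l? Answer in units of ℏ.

m_l runs from −7 to 7, i.e. {-7, -6, -5, -4, -3, -2, -1, 0, 1, 2, 3, 4, 5, 6, 7}.
Σ|m_l| = 2(1+2+…+7) = 56.

Σ|L_z| = 56 ℏ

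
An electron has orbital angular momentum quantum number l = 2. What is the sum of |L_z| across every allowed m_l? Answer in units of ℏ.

The allowed m_l values are -2, -1, 0, 1, 2.
Σ|m_l| = 2(1+2+…+2) = 6.

Σ|L_z| = 6 ℏ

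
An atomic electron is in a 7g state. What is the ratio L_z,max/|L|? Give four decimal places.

For 7g, l = 4.
|L| = 2√5 ℏ ≈ 4.4721ℏ, while L_z,max = lℏ = 4ℏ.
L_z,max/|L| = 4/√20 = 0.8944.

L_z,max/|L| = 0.8944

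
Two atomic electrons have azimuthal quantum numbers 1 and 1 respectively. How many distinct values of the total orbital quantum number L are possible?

3

The total orbital quantum number L ranges from |l₁ − l₂| to l₁ + l₂ in integer steps.
Allowed values: L = 0, 1, 2.
That is 3 values.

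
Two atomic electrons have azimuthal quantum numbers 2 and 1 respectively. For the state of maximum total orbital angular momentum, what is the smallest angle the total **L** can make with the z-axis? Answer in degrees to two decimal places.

θ_min ≈ 30.00°

L runs from |2 − 1| = 1 to 2 + 1 = 3.
So L can be 1, 2, 3.
The maximum is L = 3, with |L_tot| = ℏ√(3·4) = 2√3 ℏ.
The minimum angle with z is arccos(3/√12) ≈ 30.00°.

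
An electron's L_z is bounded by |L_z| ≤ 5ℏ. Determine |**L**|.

|L| = √30 ℏ ≈ 5.477ℏ

L_z,max = lℏ, so l = 5.
|L| = √(l(l+1)) ℏ = √30 ℏ.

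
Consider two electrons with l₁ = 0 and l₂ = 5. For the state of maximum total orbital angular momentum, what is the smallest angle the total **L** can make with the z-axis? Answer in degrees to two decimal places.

L runs from |0 − 5| = 5 to 0 + 5 = 5.
So L can be 5.
The maximum is L = 5, with |L_tot| = ℏ√(5·6) = √30 ℏ.
The minimum angle with z is arccos(5/√30) ≈ 24.09°.

θ_min ≈ 24.09°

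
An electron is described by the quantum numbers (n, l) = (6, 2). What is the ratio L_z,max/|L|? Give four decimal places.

|L| = √6 ℏ ≈ 2.4495ℏ, while L_z,max = lℏ = 2ℏ.
L_z,max/|L| = 2/√6 = 0.8165.

L_z,max/|L| = 0.8165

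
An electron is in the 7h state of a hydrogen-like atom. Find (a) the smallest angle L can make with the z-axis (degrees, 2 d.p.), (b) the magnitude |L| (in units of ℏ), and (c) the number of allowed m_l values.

θ_min ≈ 24.09°; |L| = √30 ℏ ≈ 5.477ℏ; 11 values

For 7h, l = 5.
cos θ_min = 5/√30, so θ_min ≈ 24.09°.
|L| = ℏ√(5·6) = √30 ℏ ≈ 5.477ℏ.
There are 2l+1 = 11 values of m_l.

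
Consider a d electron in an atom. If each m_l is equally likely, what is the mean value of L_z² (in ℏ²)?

The letter d corresponds to l = 2.
m_l ∈ {-2, -1, 0, 1, 2}.
⟨L_z²⟩ = ℏ²·(Σ m_l²)/(2l+1) = ℏ²·10/5 = 2ℏ².

⟨L_z²⟩ = 2 ℏ²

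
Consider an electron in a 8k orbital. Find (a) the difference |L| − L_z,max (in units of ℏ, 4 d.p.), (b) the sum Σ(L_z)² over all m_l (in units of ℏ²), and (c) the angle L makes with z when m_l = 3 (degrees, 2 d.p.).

The 8k subshell has l = 7.
|L| − L_z,max = (2√14 − 7)ℏ ≈ 0.4833ℏ.
Σ m_l² = 280, so Σ(L_z)² = 280 ℏ².
For m_l = 3: cos θ = 3/√56, θ ≈ 66.37°.

|L|−L_z,max ≈ 0.4833ℏ; Σ(L_z)² = 280 ℏ²; θ(m_l=3) ≈ 66.37°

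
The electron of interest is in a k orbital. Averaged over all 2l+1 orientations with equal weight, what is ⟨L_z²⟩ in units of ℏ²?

A k state has l = 7.
The allowed m_l values are -7, -6, -5, -4, -3, -2, -1, 0, 1, 2, 3, 4, 5, 6, 7.
⟨L_z²⟩ = ℏ²·l(l+1)/3 = 18.67ℏ².

⟨L_z²⟩ = 18.67 ℏ²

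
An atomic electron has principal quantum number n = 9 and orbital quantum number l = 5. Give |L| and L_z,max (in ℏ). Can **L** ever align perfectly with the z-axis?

|L| = √30 ℏ ≈ 5.4772ℏ, while L_z,max = lℏ = 5ℏ.
Since |L| > L_z,max, the vector can never point exactly along z; the closest it comes is θ_min = arccos(5/√30) ≈ 24.1°.

No: L_z,max = 5ℏ < |L| = √30 ℏ ≈ 5.477ℏ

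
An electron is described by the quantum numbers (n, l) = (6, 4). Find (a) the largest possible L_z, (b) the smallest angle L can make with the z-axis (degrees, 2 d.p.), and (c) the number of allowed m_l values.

L_z,max = lℏ = 4ℏ.
cos θ_min = 4/√20, so θ_min ≈ 26.57°.
There are 2l+1 = 9 values of m_l.

L_z,max = 4ℏ; θ_min ≈ 26.57°; 9 values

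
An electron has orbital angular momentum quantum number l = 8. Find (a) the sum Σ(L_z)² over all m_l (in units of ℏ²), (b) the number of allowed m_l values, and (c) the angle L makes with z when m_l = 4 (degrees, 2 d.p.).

Σ m_l² = 408, so Σ(L_z)² = 408 ℏ².
There are 2l+1 = 17 values of m_l.
For m_l = 4: cos θ = 4/√72, θ ≈ 61.87°.

Σ(L_z)² = 408 ℏ²; 17 values; θ(m_l=4) ≈ 61.87°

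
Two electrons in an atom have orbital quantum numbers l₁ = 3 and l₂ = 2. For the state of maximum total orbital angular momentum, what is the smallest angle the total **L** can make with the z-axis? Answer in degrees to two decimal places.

θ_min ≈ 24.09°

By the triangle rule, |l₁ − l₂| ≤ L ≤ l₁ + l₂.
So L can be 1, 2, 3, 4, 5.
The maximum is L = 5, with |L_tot| = ℏ√(5·6) = √30 ℏ.
The minimum angle with z is arccos(5/√30) ≈ 24.09°.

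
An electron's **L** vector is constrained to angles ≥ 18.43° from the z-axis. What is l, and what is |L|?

l = 9, |L| = 3√10 ℏ ≈ 9.487ℏ

At minimum angle, m_l = l, so cos θ = l/√(l(l+1)); cos²θ = l/(l+1) = 0.9001.
Solving: l = 9.
Then |L| = ℏ√(9·10) = 3√10 ℏ.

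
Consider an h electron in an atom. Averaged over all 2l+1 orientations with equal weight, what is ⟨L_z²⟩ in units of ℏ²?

For an h orbital, l = 5.
m_l runs from −5 to 5, i.e. {-5, -4, -3, -2, -1, 0, 1, 2, 3, 4, 5}.
⟨L_z²⟩ = ℏ²·(Σ m_l²)/(2l+1) = ℏ²·110/11 = 10ℏ².

⟨L_z²⟩ = 10 ℏ²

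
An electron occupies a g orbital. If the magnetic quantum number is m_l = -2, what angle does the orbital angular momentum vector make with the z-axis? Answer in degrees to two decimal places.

The letter g corresponds to l = 4.
|L| = ℏ√(l(l+1)) = 2√5 ℏ.
L_z = m_l ℏ = −2ℏ.
cos θ = L_z/|L| = -2/√20, so θ ≈ 116.57°.

θ ≈ 116.57°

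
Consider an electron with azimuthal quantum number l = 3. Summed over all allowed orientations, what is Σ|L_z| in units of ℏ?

Σ|L_z| = 12 ℏ

m_l runs from −3 to 3, i.e. {-3, -2, -1, 0, 1, 2, 3}.
Σ|m_l| = 2(1+2+…+3) = 12.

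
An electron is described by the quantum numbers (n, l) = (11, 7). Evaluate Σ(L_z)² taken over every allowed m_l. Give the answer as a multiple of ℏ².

Σ(L_z)² = 280 ℏ²

m_l runs from −7 to 7, i.e. {-7, -6, -5, -4, -3, -2, -1, 0, 1, 2, 3, 4, 5, 6, 7}.
Σ m_l² = 2·(1 + 4 + 9 + 16 + 25 + 36 + 49) = 280.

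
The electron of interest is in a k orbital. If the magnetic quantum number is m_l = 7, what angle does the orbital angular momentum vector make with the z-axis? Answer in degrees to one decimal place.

A k state has l = 7.
|L| = √(l(l+1)) ℏ = 2√14 ℏ.
L_z = m_l ℏ = 7ℏ.
cos θ = L_z/|L| = 7/√56, so θ ≈ 20.7°.

θ ≈ 20.7°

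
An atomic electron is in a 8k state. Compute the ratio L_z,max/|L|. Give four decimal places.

L_z,max/|L| = 0.9354

The 8k subshell has l = 7.
|L| = 2√14 ℏ ≈ 7.4833ℏ, while L_z,max = lℏ = 7ℏ.
L_z,max/|L| = 7/√56 = 0.9354.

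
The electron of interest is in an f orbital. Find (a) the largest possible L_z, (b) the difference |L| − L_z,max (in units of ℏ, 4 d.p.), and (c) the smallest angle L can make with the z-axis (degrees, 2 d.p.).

L_z,max = 3ℏ; |L|−L_z,max ≈ 0.4641ℏ; θ_min ≈ 30.00°

For an f orbital, l = 3.
L_z,max = lℏ = 3ℏ.
|L| − L_z,max = (2√3 − 3)ℏ ≈ 0.4641ℏ.
cos θ_min = 3/√12, so θ_min ≈ 30.00°.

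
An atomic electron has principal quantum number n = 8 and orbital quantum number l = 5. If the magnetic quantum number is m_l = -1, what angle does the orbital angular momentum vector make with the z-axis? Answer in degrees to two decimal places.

|L|² = l(l+1)ℏ² = 30ℏ², so |L| = √30 ℏ.
L_z = m_l ℏ = −1ℏ.
cos θ = L_z/|L| = -1/√30, so θ ≈ 100.52°.

θ ≈ 100.52°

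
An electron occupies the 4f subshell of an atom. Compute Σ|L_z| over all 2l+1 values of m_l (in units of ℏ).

The 4f subshell has l = 3.
m_l ∈ {-3, -2, -1, 0, 1, 2, 3}.
Σ|m_l| = 2(1+2+…+3) = 12.

Σ|L_z| = 12 ℏ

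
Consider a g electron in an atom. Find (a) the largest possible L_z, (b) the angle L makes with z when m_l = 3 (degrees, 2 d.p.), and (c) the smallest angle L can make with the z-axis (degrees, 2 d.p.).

L_z,max = 4ℏ; θ(m_l=3) ≈ 47.87°; θ_min ≈ 26.57°

G corresponds to l = 4.
L_z,max = lℏ = 4ℏ.
For m_l = 3: cos θ = 3/√20, θ ≈ 47.87°.
cos θ_min = 4/√20, so θ_min ≈ 26.57°.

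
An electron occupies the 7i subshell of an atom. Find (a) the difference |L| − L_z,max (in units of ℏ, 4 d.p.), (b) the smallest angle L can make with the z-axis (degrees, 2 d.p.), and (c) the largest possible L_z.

|L|−L_z,max ≈ 0.4807ℏ; θ_min ≈ 22.21°; L_z,max = 6ℏ

The 7i subshell has l = 6.
|L| − L_z,max = (√42 − 6)ℏ ≈ 0.4807ℏ.
cos θ_min = 6/√42, so θ_min ≈ 22.21°.
L_z,max = lℏ = 6ℏ.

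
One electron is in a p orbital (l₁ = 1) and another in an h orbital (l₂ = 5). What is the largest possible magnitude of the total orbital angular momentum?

Angular momentum addition gives L = |l₁ − l₂|, …, l₁ + l₂.
L ∈ {4, 5, 6}.
The largest magnitude corresponds to L = 6: |L_tot| = ℏ√(6·7) = √42 ℏ.

|L_tot|_max = √42 ℏ ≈ 6.481ℏ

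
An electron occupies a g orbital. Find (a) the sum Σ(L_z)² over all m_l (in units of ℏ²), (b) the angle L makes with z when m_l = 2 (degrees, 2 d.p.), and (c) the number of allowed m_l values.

The letter g corresponds to l = 4.
Σ m_l² = 60, so Σ(L_z)² = 60 ℏ².
For m_l = 2: cos θ = 2/√20, θ ≈ 63.43°.
There are 2l+1 = 9 values of m_l.

Σ(L_z)² = 60 ℏ²; θ(m_l=2) ≈ 63.43°; 9 values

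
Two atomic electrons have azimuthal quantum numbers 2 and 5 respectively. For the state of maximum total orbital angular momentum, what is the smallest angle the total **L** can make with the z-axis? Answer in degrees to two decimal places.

The total orbital quantum number L ranges from |l₁ − l₂| to l₁ + l₂ in integer steps.
Allowed values: L = 3, 4, 5, 6, 7.
The maximum is L = 7, with |L_tot| = ℏ√(7·8) = 2√14 ℏ.
The minimum angle with z is arccos(7/√56) ≈ 20.70°.

θ_min ≈ 20.70°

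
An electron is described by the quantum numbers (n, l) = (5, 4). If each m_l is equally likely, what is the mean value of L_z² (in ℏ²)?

⟨L_z²⟩ = 6.667 ℏ²

The allowed m_l values are -4, -3, -2, -1, 0, 1, 2, 3, 4.
⟨L_z²⟩ = ℏ²·(Σ m_l²)/(2l+1) = ℏ²·60/9 = 6.667ℏ².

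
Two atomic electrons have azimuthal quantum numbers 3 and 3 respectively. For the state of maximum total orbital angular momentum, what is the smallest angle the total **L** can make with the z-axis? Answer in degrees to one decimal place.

L runs from |3 − 3| = 0 to 3 + 3 = 6.
So L can be 0, 1, 2, 3, 4, 5, 6.
The maximum is L = 6, with |L_tot| = ℏ√(6·7) = √42 ℏ.
The minimum angle with z is arccos(6/√42) ≈ 22.2°.

θ_min ≈ 22.2°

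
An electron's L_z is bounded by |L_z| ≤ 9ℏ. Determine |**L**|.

|L| = 3√10 ℏ ≈ 9.487ℏ

Since max m_l = l, l = 9.
|L| = √(l(l+1)) ℏ = 3√10 ℏ.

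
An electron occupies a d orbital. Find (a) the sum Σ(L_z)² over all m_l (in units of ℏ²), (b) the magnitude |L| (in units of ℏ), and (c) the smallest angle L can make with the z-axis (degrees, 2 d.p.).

A d state has l = 2.
Σ m_l² = 10, so Σ(L_z)² = 10 ℏ².
|L| = ℏ√(2·3) = √6 ℏ ≈ 2.449ℏ.
cos θ_min = 2/√6, so θ_min ≈ 35.26°.

Σ(L_z)² = 10 ℏ²; |L| = √6 ℏ ≈ 2.449ℏ; θ_min ≈ 35.26°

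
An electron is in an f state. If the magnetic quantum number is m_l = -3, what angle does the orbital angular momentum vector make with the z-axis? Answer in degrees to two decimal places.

For an f orbital, l = 3.
|L|² = l(l+1)ℏ² = 12ℏ², so |L| = 2√3 ℏ.
L_z = m_l ℏ = −3ℏ.
cos θ = L_z/|L| = -3/√12, so θ ≈ 150.00°.

θ ≈ 150.00°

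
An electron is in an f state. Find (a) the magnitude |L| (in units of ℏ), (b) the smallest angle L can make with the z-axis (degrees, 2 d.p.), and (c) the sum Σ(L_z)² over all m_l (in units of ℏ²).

The letter f corresponds to l = 3.
|L| = ℏ√(3·4) = 2√3 ℏ ≈ 3.464ℏ.
cos θ_min = 3/√12, so θ_min ≈ 30.00°.
Σ m_l² = 28, so Σ(L_z)² = 28 ℏ².

|L| = 2√3 ℏ ≈ 3.464ℏ; θ_min ≈ 30.00°; Σ(L_z)² = 28 ℏ²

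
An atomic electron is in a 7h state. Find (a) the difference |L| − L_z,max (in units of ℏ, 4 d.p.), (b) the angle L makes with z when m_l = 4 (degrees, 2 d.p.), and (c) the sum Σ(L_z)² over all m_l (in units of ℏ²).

The 7h subshell has l = 5.
|L| − L_z,max = (√30 − 5)ℏ ≈ 0.4772ℏ.
For m_l = 4: cos θ = 4/√30, θ ≈ 43.09°.
Σ m_l² = 110, so Σ(L_z)² = 110 ℏ².

|L|−L_z,max ≈ 0.4772ℏ; θ(m_l=4) ≈ 43.09°; Σ(L_z)² = 110 ℏ²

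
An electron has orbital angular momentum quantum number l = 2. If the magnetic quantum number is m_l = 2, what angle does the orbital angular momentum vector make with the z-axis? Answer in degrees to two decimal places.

θ ≈ 35.26°

|L| = √(l(l+1)) ℏ = √6 ℏ.
L_z = m_l ℏ = 2ℏ.
cos θ = L_z/|L| = 2/√6, so θ ≈ 35.26°.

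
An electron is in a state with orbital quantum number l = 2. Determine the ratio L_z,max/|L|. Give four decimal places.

|L| = √6 ℏ ≈ 2.4495ℏ, while L_z,max = lℏ = 2ℏ.
L_z,max/|L| = 2/√6 = 0.8165.

L_z,max/|L| = 0.8165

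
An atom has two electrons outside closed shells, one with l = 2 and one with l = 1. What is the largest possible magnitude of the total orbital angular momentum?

|L_tot|_max = 2√3 ℏ ≈ 3.464ℏ

Angular momentum addition gives L = |l₁ − l₂|, …, l₁ + l₂.
L ∈ {1, 2, 3}.
The largest magnitude corresponds to L = 3: |L_tot| = ℏ√(3·4) = 2√3 ℏ.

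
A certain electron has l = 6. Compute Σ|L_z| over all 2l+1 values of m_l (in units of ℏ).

Σ|L_z| = 42 ℏ

The allowed m_l values are -6, -5, -4, -3, -2, -1, 0, 1, 2, 3, 4, 5, 6.
Σ|m_l| = 2·6(6+1)/2 = 42.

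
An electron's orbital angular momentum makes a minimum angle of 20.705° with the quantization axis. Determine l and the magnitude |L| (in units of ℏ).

l = 7, |L| = 2√14 ℏ ≈ 7.483ℏ

At minimum angle, m_l = l, so cos θ = l/√(l(l+1)); cos²θ = l/(l+1) = 0.8750.
Solving: l = 7.
Then |L| = ℏ√(7·8) = 2√14 ℏ.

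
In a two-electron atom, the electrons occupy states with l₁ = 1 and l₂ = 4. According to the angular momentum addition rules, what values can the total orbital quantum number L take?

Angular momentum addition gives L = |l₁ − l₂|, …, l₁ + l₂.
L ∈ {3, 4, 5}.

L = 3, 4, 5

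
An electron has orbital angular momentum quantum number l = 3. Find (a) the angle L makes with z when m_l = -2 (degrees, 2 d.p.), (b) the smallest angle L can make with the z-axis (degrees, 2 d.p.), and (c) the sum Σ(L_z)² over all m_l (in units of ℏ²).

θ(m_l=-2) ≈ 125.26°; θ_min ≈ 30.00°; Σ(L_z)² = 28 ℏ²

For m_l = -2: cos θ = -2/√12, θ ≈ 125.26°.
cos θ_min = 3/√12, so θ_min ≈ 30.00°.
Σ m_l² = 28, so Σ(L_z)² = 28 ℏ².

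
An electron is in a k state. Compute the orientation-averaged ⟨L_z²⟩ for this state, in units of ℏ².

⟨L_z²⟩ = 18.67 ℏ²

For a k orbital, l = 7.
m_l ∈ {-7, -6, -5, -4, -3, -2, -1, 0, 1, 2, 3, 4, 5, 6, 7}.
⟨L_z²⟩ = ℏ²·l(l+1)/3 = 18.67ℏ².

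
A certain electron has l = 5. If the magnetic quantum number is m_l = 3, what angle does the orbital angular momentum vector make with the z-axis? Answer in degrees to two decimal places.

|L| = ℏ√(l(l+1)) = √30 ℏ.
L_z = m_l ℏ = 3ℏ.
cos θ = L_z/|L| = 3/√30, so θ ≈ 56.79°.

θ ≈ 56.79°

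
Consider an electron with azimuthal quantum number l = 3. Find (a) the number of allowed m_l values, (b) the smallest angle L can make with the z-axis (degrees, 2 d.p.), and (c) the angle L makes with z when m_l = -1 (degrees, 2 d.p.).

There are 2l+1 = 7 values of m_l.
cos θ_min = 3/√12, so θ_min ≈ 30.00°.
For m_l = -1: cos θ = -1/√12, θ ≈ 106.78°.

7 values; θ_min ≈ 30.00°; θ(m_l=-1) ≈ 106.78°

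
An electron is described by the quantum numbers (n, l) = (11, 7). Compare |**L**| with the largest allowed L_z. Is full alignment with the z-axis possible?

No: L_z,max = 7ℏ < |L| = 2√14 ℏ ≈ 7.483ℏ

|L| = 2√14 ℏ ≈ 7.4833ℏ, while L_z,max = lℏ = 7ℏ.
Since |L| > L_z,max, the vector can never point exactly along z; the closest it comes is θ_min = arccos(7/√56) ≈ 20.7°.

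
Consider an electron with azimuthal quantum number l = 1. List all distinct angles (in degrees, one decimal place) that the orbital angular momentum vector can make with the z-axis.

θ ∈ {45.0°, 90.0°, 135.0°}

|L| = √(l(l+1)) ℏ = √2 ℏ.
cos θ = m_l/√2 for each m_l ∈ {-1, 0, 1}.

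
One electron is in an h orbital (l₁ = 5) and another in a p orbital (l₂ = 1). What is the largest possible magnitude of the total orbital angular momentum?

|L_tot|_max = √42 ℏ ≈ 6.481ℏ

Angular momentum addition gives L = |l₁ − l₂|, …, l₁ + l₂.
So L can be 4, 5, 6.
The largest magnitude corresponds to L = 6: |L_tot| = ℏ√(6·7) = √42 ℏ.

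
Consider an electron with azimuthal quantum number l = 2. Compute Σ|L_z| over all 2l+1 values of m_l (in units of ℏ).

Σ|L_z| = 6 ℏ

m_l runs from −2 to 2, i.e. {-2, -1, 0, 1, 2}.
Σ|m_l| = l(l+1) = 6.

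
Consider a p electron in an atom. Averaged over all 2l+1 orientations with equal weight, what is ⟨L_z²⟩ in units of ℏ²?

The letter p corresponds to l = 1.
The allowed m_l values are -1, 0, 1.
⟨L_z²⟩ = ℏ²·l(l+1)/3 = 0.6667ℏ².

⟨L_z²⟩ = 0.6667 ℏ²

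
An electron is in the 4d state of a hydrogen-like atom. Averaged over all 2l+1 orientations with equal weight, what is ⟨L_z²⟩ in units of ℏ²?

⟨L_z²⟩ = 2 ℏ²

The 4d subshell has l = 2.
The allowed m_l values are -2, -1, 0, 1, 2.
⟨L_z²⟩ = ℏ²·(Σ m_l²)/(2l+1) = ℏ²·10/5 = 2ℏ².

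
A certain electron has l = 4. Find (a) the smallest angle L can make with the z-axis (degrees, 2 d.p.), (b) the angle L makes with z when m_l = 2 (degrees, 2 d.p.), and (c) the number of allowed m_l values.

θ_min ≈ 26.57°; θ(m_l=2) ≈ 63.43°; 9 values

cos θ_min = 4/√20, so θ_min ≈ 26.57°.
For m_l = 2: cos θ = 2/√20, θ ≈ 63.43°.
There are 2l+1 = 9 values of m_l.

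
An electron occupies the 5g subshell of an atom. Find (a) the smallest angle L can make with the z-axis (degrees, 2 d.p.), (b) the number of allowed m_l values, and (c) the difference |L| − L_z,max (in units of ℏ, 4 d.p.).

θ_min ≈ 26.57°; 9 values; |L|−L_z,max ≈ 0.4721ℏ

The 5g subshell has l = 4.
cos θ_min = 4/√20, so θ_min ≈ 26.57°.
There are 2l+1 = 9 values of m_l.
|L| − L_z,max = (2√5 − 4)ℏ ≈ 0.4721ℏ.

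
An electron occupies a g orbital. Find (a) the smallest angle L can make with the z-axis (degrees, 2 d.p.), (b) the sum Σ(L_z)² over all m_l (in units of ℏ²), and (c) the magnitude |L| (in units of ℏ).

θ_min ≈ 26.57°; Σ(L_z)² = 60 ℏ²; |L| = 2√5 ℏ ≈ 4.472ℏ

For a g orbital, l = 4.
cos θ_min = 4/√20, so θ_min ≈ 26.57°.
Σ m_l² = 60, so Σ(L_z)² = 60 ℏ².
|L| = ℏ√(4·5) = 2√5 ℏ ≈ 4.472ℏ.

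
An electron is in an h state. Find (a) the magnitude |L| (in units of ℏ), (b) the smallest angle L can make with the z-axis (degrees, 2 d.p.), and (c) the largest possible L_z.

For an h orbital, l = 5.
|L| = ℏ√(5·6) = √30 ℏ ≈ 5.477ℏ.
cos θ_min = 5/√30, so θ_min ≈ 24.09°.
L_z,max = lℏ = 5ℏ.

|L| = √30 ℏ ≈ 5.477ℏ; θ_min ≈ 24.09°; L_z,max = 5ℏ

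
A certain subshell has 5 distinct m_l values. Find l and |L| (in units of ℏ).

Since there are 2l+1 = 5 values of m_l, l = 2.
|L| = ℏ√(l(l+1)) = ℏ√(2·3) = √6 ℏ.

l = 2, |L| = √6 ℏ ≈ 2.449ℏ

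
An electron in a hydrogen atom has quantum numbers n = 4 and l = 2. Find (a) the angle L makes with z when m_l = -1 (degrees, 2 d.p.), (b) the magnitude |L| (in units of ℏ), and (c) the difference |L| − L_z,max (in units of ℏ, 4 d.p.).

For m_l = -1: cos θ = -1/√6, θ ≈ 114.09°.
|L| = ℏ√(2·3) = √6 ℏ ≈ 2.449ℏ.
|L| − L_z,max = (√6 − 2)ℏ ≈ 0.4495ℏ.

θ(m_l=-1) ≈ 114.09°; |L| = √6 ℏ ≈ 2.449ℏ; |L|−L_z,max ≈ 0.4495ℏ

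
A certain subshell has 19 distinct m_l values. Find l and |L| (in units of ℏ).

2l + 1 = 19 ⇒ l = 9.
|L| = ℏ√(l(l+1)) = ℏ√(9·10) = 3√10 ℏ.

l = 9, |L| = 3√10 ℏ ≈ 9.487ℏ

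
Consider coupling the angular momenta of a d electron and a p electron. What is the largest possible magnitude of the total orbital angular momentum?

By the triangle rule, |l₁ − l₂| ≤ L ≤ l₁ + l₂.
Allowed values: L = 1, 2, 3.
The largest magnitude corresponds to L = 3: |L_tot| = ℏ√(3·4) = 2√3 ℏ.

|L_tot|_max = 2√3 ℏ ≈ 3.464ℏ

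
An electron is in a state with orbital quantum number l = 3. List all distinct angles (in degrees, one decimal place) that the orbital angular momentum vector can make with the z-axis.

|L|² = l(l+1)ℏ² = 12ℏ², so |L| = 2√3 ℏ.
cos θ = m_l/√12 for each m_l ∈ {-3, -2, -1, 0, 1, 2, 3}.

θ ∈ {30.0°, 54.7°, 73.2°, 90.0°, 106.8°, 125.3°, 150.0°}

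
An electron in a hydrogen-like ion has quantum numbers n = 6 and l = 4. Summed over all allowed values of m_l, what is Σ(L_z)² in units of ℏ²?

m_l ∈ {-4, -3, -2, -1, 0, 1, 2, 3, 4}.
Σ m_l² = l(l+1)(2l+1)/3 = 4·5·9/3 = 60.

Σ(L_z)² = 60 ℏ²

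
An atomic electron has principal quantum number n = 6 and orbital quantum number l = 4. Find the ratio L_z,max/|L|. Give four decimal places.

L_z,max/|L| = 0.8944

|L| = 2√5 ℏ ≈ 4.4721ℏ, while L_z,max = lℏ = 4ℏ.
L_z,max/|L| = 4/√20 = 0.8944.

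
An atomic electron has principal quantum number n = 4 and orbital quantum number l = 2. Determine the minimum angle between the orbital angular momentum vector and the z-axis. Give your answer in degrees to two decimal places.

θ_min ≈ 35.26°

|L|² = l(l+1)ℏ² = 6ℏ², so |L| = √6 ℏ.
The smallest angle corresponds to the largest L_z, i.e. m_l = l = 2, giving L_z = 2ℏ.
cos θ_min = 2/√6, so θ_min ≈ 35.26°.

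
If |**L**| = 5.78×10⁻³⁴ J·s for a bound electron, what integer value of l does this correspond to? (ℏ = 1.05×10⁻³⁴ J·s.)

l = 5

Dividing by ℏ: |L|/ℏ ≈ 5.505.
(|L|/ℏ)² = l(l+1) ≈ 30.30 ⇒ l = 5.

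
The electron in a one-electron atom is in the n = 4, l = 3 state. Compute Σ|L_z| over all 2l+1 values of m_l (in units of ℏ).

m_l ∈ {-3, -2, -1, 0, 1, 2, 3}.
Σ|m_l| = 2(1+2+…+3) = 12.

Σ|L_z| = 12 ℏ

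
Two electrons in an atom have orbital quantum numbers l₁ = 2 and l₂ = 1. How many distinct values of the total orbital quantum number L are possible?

The total orbital quantum number L ranges from |l₁ − l₂| to l₁ + l₂ in integer steps.
Allowed values: L = 1, 2, 3.
That is 3 values.

3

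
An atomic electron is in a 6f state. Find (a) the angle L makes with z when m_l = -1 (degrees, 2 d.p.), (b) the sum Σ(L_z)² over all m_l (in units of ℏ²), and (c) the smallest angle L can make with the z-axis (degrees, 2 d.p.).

θ(m_l=-1) ≈ 106.78°; Σ(L_z)² = 28 ℏ²; θ_min ≈ 30.00°

For 6f, l = 3.
For m_l = -1: cos θ = -1/√12, θ ≈ 106.78°.
Σ m_l² = 28, so Σ(L_z)² = 28 ℏ².
cos θ_min = 3/√12, so θ_min ≈ 30.00°.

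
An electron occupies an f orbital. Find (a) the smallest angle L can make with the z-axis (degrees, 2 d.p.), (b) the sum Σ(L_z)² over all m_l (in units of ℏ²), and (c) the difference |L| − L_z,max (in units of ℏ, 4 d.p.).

θ_min ≈ 30.00°; Σ(L_z)² = 28 ℏ²; |L|−L_z,max ≈ 0.4641ℏ

For an f orbital, l = 3.
cos θ_min = 3/√12, so θ_min ≈ 30.00°.
Σ m_l² = 28, so Σ(L_z)² = 28 ℏ².
|L| − L_z,max = (2√3 − 3)ℏ ≈ 0.4641ℏ.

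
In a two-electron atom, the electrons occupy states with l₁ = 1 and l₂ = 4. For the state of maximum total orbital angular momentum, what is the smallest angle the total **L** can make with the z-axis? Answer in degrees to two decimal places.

θ_min ≈ 24.09°

The total orbital quantum number L ranges from |l₁ − l₂| to l₁ + l₂ in integer steps.
L ∈ {3, 4, 5}.
The maximum is L = 5, with |L_tot| = ℏ√(5·6) = √30 ℏ.
The minimum angle with z is arccos(5/√30) ≈ 24.09°.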